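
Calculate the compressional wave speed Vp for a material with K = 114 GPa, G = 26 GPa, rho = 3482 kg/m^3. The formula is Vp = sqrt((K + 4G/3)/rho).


First compute the effective modulus:
K + 4G/3 = 114e9 + 4*26e9/3 = 148666666666.67 Pa
Then divide by density:
148666666666.67 / 3482 = 42695768.7153 Pa/(kg/m^3)
Take the square root:
Vp = sqrt(42695768.7153) = 6534.2 m/s

6534.2


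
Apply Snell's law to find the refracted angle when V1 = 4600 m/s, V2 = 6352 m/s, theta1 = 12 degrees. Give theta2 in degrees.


sin(theta1) = sin(12 deg) = 0.207912
sin(theta2) = V2/V1 * sin(theta1) = 6352/4600 * 0.207912 = 0.287099
theta2 = arcsin(0.287099) = 16.6844 degrees

16.6844


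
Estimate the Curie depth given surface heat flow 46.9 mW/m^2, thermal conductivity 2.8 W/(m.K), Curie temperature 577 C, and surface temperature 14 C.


T_Curie - T_surf = 577 - 14 = 563 C
Convert q to W/m^2: 46.9 mW/m^2 = 0.0469 W/m^2
d = 563 * 2.8 / 0.0469 = 33611.94 m

33611.94


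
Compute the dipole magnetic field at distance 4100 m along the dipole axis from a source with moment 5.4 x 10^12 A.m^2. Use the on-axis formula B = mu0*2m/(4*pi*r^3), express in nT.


m = 5.4 x 10^12 = 5400000000000 A.m^2
2m = 10800000000000 A.m^2
r^3 = 4100^3 = 68921000000
B = (4pi*10^-7) * 10800000000000 / (4*pi * 68921000000) * 1e9
= 13571680.263508 / 866086829112.25 * 1e9
= 15670.1151 nT

15670.1151


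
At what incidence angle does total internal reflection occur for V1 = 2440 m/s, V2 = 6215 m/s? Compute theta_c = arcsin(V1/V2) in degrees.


V1/V2 = 2440/6215 = 0.392599
theta_c = arcsin(0.392599) = 23.1163 degrees

23.1163


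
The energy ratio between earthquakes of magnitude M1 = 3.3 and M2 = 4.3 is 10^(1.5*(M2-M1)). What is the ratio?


M2 - M1 = 4.3 - 3.3 = 1.0
1.5 * 1.0 = 1.5
ratio = 10^1.5 = 31.62

31.62


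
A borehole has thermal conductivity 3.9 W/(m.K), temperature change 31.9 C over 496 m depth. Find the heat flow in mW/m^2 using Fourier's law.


q = k * dT / dz * 1000
= 3.9 * 31.9 / 496 * 1000
= 0.250827 * 1000
= 250.8266 mW/m^2

250.8266


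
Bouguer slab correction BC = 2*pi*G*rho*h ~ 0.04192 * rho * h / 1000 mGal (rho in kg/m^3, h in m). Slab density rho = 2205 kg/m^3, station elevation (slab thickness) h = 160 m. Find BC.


BC = 0.04192 * rho * h / 1000
= 0.04192 * 2205 * 160 / 1000
= 14.7894 mGal

14.7894


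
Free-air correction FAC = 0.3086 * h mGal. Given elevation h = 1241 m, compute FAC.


FAC = 0.3086 * h
= 0.3086 * 1241
= 382.9726 mGal

382.9726


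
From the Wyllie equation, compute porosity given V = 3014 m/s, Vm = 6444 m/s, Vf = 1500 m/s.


1/V - 1/Vm = 1/3014 - 1/6444 = 0.0001766
1/Vf - 1/Vm = 1/1500 - 1/6444 = 0.00051148
phi = 0.0001766 / 0.00051148 = 0.3453

0.3453


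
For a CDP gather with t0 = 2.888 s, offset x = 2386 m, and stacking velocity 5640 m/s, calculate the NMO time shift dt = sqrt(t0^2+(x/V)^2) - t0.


x/Vnmo = 2386/5640 = 0.42305
(x/Vnmo)^2 = 0.178971
t0^2 = 8.340544
sqrt(8.340544 + 0.178971) = 2.918821
dt = 2.918821 - 2.888 = 0.030821

0.030821


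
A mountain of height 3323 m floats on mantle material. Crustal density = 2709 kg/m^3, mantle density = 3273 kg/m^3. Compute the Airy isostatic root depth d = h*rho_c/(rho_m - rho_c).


rho_m - rho_c = 3273 - 2709 = 564
d = 3323 * 2709 / 564
= 9002007 / 564
= 15961.01 m

15961.01


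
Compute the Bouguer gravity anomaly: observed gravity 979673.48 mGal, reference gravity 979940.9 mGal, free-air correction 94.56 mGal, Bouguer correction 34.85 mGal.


BA = g_obs - g_ref + FAC - BC
= 979673.48 - 979940.9 + 94.56 - 34.85
= -207.71 mGal

-207.71


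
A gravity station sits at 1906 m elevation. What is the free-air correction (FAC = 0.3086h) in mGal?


FAC = 0.3086 * h
= 0.3086 * 1906
= 588.1916 mGal

588.1916


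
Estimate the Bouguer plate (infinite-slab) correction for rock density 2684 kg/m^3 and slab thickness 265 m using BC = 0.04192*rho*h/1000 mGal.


BC = 0.04192 * rho * h / 1000
= 0.04192 * 2684 * 265 / 1000
= 29.816 mGal

29.816


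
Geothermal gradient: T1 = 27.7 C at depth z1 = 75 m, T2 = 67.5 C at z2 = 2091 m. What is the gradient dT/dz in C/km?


dT = 67.5 - 27.7 = 39.8 C
dz = 2091 - 75 = 2016 m
gradient = dT/dz * 1000 = 39.8/2016 * 1000 = 19.7421 C/km

19.7421


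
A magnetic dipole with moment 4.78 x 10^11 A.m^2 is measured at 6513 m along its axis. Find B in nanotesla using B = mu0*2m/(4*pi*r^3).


m = 4.78 x 10^11 = 478000000000 A.m^2
2m = 956000000000 A.m^2
r^3 = 6513^3 = 276276047697
B = (4pi*10^-7) * 956000000000 / (4*pi * 276276047697) * 1e9
= 1201345.030733 / 3471787207230.87 * 1e9
= 346.0307 nT

346.0307


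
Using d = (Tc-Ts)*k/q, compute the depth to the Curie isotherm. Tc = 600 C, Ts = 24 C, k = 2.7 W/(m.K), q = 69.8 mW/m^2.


T_Curie - T_surf = 600 - 24 = 576 C
Convert q to W/m^2: 69.8 mW/m^2 = 0.0698 W/m^2
d = 576 * 2.7 / 0.0698 = 22280.8 m

22280.8


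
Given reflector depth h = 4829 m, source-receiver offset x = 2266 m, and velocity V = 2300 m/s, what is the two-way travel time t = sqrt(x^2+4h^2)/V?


x^2 + 4h^2 = 2266^2 + 4*4829^2 = 5134756 + 93276964 = 98411720
sqrt(98411720) = 9920.2681
t = 9920.2681 / 2300 = 4.3132 s

4.3132


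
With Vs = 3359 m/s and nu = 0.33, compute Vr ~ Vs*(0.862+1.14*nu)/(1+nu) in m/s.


Numerator factor = 0.862 + 1.14*0.33 = 1.2382
Denominator = 1 + 0.33 = 1.33
Vr = 3359 * 1.2382 / 1.33 = 3127.15 m/s

3127.15


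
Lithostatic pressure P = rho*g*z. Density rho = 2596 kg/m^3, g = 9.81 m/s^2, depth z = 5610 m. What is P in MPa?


P = rho * g * z / 1e6
= 2596 * 9.81 * 5610 / 1e6
= 142868523.6 / 1e6
= 142.8685 MPa

142.8685


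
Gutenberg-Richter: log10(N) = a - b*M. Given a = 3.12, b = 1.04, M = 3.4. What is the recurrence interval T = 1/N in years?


log10(N) = 3.12 - 1.04*3.4 = -0.416
N = 10^-0.416 = 0.383707
T = 1/N = 1/0.383707 = 2.6062 years

2.6062


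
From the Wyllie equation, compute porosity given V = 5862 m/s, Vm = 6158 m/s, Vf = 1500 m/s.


1/V - 1/Vm = 1/5862 - 1/6158 = 8.2e-06
1/Vf - 1/Vm = 1/1500 - 1/6158 = 0.00050428
phi = 8.2e-06 / 0.00050428 = 0.0163

0.0163


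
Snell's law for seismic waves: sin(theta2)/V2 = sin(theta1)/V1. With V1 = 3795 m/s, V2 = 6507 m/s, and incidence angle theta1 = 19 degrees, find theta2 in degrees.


sin(theta1) = sin(19 deg) = 0.325568
sin(theta2) = V2/V1 * sin(theta1) = 6507/3795 * 0.325568 = 0.558227
theta2 = arcsin(0.558227) = 33.9333 degrees

33.9333


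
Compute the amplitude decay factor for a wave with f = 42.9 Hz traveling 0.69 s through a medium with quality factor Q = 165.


pi*f*t/Q = pi*42.9*0.69/165 = 0.563602
A/A0 = exp(-0.563602) = 0.569155

0.569155


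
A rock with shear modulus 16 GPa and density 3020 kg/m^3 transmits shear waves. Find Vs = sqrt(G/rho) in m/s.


Convert G to Pa: G = 16e9 Pa
Compute G/rho = 16e9 / 3020 = 5298013.245
Vs = sqrt(5298013.245) = 2301.74 m/s

2301.74


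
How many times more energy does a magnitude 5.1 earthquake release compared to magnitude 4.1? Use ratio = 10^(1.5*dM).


M2 - M1 = 5.1 - 4.1 = 1.0
1.5 * 1.0 = 1.5
ratio = 10^1.5 = 31.62

31.62


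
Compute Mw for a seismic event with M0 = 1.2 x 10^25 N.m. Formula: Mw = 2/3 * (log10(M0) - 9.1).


log10(M0) = log10(1.2 x 10^25) = 25.0792
Mw = 2/3 * (25.0792 - 9.1)
= 2/3 * 15.9792
= 10.65

10.65


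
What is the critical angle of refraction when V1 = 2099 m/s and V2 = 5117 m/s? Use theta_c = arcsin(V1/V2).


V1/V2 = 2099/5117 = 0.410201
theta_c = arcsin(0.410201) = 24.2175 degrees

24.2175


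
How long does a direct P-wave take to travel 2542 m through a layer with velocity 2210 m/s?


t = x / V
= 2542 / 2210
= 1.1502 s

1.1502


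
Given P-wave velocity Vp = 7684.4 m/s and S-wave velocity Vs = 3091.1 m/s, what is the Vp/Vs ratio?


Vp/Vs = 7684.4 / 3091.1
= 2.486

2.486


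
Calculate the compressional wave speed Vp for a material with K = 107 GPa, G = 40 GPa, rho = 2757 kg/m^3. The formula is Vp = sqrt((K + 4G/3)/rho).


First compute the effective modulus:
K + 4G/3 = 107e9 + 4*40e9/3 = 160333333333.33 Pa
Then divide by density:
160333333333.33 / 2757 = 58154999.3955 Pa/(kg/m^3)
Take the square root:
Vp = sqrt(58154999.3955) = 7625.94 m/s

7625.94


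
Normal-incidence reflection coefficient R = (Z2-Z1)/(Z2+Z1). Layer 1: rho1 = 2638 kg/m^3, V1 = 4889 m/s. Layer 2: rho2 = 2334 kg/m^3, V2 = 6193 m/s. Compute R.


Z1 = 2638 * 4889 = 12897182
Z2 = 2334 * 6193 = 14454462
R = (14454462 - 12897182) / (14454462 + 12897182) = 1557280 / 27351644 = 0.0569

0.0569


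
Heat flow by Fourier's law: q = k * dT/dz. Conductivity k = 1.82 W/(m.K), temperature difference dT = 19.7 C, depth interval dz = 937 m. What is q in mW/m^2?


q = k * dT / dz * 1000
= 1.82 * 19.7 / 937 * 1000
= 0.038265 * 1000
= 38.2647 mW/m^2

38.2647


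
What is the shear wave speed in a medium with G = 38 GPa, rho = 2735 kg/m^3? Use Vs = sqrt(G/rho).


Convert G to Pa: G = 38e9 Pa
Compute G/rho = 38e9 / 2735 = 13893967.0932
Vs = sqrt(13893967.0932) = 3727.46 m/s

3727.46


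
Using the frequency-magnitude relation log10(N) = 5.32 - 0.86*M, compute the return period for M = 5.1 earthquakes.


log10(N) = 5.32 - 0.86*5.1 = 0.934
N = 10^0.934 = 8.590135
T = 1/N = 1/8.590135 = 0.1164 years

0.1164


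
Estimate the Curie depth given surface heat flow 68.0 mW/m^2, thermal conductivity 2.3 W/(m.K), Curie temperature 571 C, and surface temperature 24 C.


T_Curie - T_surf = 571 - 24 = 547 C
Convert q to W/m^2: 68.0 mW/m^2 = 0.068 W/m^2
d = 547 * 2.3 / 0.068 = 18501.47 m

18501.47


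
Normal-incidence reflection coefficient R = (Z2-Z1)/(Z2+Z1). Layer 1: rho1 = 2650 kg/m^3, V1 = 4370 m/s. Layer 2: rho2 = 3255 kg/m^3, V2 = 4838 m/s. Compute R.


Z1 = 2650 * 4370 = 11580500
Z2 = 3255 * 4838 = 15747690
R = (15747690 - 11580500) / (15747690 + 11580500) = 4167190 / 27328190 = 0.1525

0.1525


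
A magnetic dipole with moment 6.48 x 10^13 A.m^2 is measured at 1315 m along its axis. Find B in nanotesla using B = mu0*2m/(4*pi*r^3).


m = 6.48 x 10^13 = 64800000000000 A.m^2
2m = 129600000000000 A.m^2
r^3 = 1315^3 = 2273930875
B = (4pi*10^-7) * 129600000000000 / (4*pi * 2273930875) * 1e9
= 162860163.162095 / 28575058126.68 * 1e9
= 5699381.6929 nT

5699381.6929


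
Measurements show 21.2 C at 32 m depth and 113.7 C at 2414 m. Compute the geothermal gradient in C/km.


dT = 113.7 - 21.2 = 92.5 C
dz = 2414 - 32 = 2382 m
gradient = dT/dz * 1000 = 92.5/2382 * 1000 = 38.8329 C/km

38.8329


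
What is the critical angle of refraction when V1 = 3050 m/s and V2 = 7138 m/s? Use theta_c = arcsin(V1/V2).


V1/V2 = 3050/7138 = 0.427291
theta_c = arcsin(0.427291) = 25.2957 degrees

25.2957


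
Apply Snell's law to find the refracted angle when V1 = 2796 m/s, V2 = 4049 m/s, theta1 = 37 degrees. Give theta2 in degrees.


sin(theta1) = sin(37 deg) = 0.601815
sin(theta2) = V2/V1 * sin(theta1) = 4049/2796 * 0.601815 = 0.871513
theta2 = arcsin(0.871513) = 60.6349 degrees

60.6349


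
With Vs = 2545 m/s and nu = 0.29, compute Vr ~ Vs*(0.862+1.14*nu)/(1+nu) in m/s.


Numerator factor = 0.862 + 1.14*0.29 = 1.1926
Denominator = 1 + 0.29 = 1.29
Vr = 2545 * 1.1926 / 1.29 = 2352.84 m/s

2352.84


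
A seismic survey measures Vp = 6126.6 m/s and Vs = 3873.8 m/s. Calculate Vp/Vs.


Vp/Vs = 6126.6 / 3873.8
= 1.5815

1.5815


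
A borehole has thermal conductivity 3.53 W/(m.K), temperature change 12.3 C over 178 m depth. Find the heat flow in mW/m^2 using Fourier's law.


q = k * dT / dz * 1000
= 3.53 * 12.3 / 178 * 1000
= 0.243927 * 1000
= 243.927 mW/m^2

243.927


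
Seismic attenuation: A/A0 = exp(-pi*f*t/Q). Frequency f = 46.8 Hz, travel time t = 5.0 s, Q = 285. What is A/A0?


pi*f*t/Q = pi*46.8*5.0/285 = 2.579413
A/A0 = exp(-2.579413) = 0.075819

0.075819


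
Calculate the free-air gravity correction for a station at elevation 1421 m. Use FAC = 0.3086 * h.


FAC = 0.3086 * h
= 0.3086 * 1421
= 438.5206 mGal

438.5206


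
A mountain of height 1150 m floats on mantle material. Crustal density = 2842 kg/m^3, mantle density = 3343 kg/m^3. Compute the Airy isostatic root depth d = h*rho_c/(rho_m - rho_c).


rho_m - rho_c = 3343 - 2842 = 501
d = 1150 * 2842 / 501
= 3268300 / 501
= 6523.55 m

6523.55


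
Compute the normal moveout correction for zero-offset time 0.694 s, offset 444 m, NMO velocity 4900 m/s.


x/Vnmo = 444/4900 = 0.090612
(x/Vnmo)^2 = 0.008211
t0^2 = 0.481636
sqrt(0.481636 + 0.008211) = 0.69989
dt = 0.69989 - 0.694 = 0.00589

0.00589


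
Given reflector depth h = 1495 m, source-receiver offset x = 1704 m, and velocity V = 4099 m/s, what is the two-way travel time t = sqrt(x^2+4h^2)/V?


x^2 + 4h^2 = 1704^2 + 4*1495^2 = 2903616 + 8940100 = 11843716
sqrt(11843716) = 3441.47
t = 3441.47 / 4099 = 0.8396 s

0.8396


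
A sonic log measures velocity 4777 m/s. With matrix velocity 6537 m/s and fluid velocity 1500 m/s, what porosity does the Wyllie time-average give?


1/V - 1/Vm = 1/4777 - 1/6537 = 5.636e-05
1/Vf - 1/Vm = 1/1500 - 1/6537 = 0.00051369
phi = 5.636e-05 / 0.00051369 = 0.1097

0.1097


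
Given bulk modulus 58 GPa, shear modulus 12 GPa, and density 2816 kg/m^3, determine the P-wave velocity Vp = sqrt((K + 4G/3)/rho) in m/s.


First compute the effective modulus:
K + 4G/3 = 58e9 + 4*12e9/3 = 74000000000.0 Pa
Then divide by density:
74000000000.0 / 2816 = 26278409.0909 Pa/(kg/m^3)
Take the square root:
Vp = sqrt(26278409.0909) = 5126.25 m/s

5126.25


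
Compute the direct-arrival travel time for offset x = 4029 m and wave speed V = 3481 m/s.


t = x / V
= 4029 / 3481
= 1.1574 s

1.1574


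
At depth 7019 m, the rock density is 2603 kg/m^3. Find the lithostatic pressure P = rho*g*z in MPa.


P = rho * g * z / 1e6
= 2603 * 9.81 * 7019 / 1e6
= 179233183.17 / 1e6
= 179.2332 MPa

179.2332


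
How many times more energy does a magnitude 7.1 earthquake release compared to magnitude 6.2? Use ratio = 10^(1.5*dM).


M2 - M1 = 7.1 - 6.2 = 0.9
1.5 * 0.9 = 1.35
ratio = 10^1.35 = 22.39

22.39


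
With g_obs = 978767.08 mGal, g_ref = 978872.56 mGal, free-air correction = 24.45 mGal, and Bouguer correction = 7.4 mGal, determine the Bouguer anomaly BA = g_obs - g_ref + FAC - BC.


BA = g_obs - g_ref + FAC - BC
= 978767.08 - 978872.56 + 24.45 - 7.4
= -88.43 mGal

-88.43


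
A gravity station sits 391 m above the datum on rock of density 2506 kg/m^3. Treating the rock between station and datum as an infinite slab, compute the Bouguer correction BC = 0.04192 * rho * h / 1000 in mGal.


BC = 0.04192 * rho * h / 1000
= 0.04192 * 2506 * 391 / 1000
= 41.0751 mGal

41.0751


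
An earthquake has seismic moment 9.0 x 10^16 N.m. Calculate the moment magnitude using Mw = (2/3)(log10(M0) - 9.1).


log10(M0) = log10(9.0 x 10^16) = 16.9542
Mw = 2/3 * (16.9542 - 9.1)
= 2/3 * 7.8542
= 5.24

5.24


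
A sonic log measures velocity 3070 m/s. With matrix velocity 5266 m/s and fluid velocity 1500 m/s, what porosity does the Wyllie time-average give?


1/V - 1/Vm = 1/3070 - 1/5266 = 0.00013584
1/Vf - 1/Vm = 1/1500 - 1/5266 = 0.00047677
phi = 0.00013584 / 0.00047677 = 0.2849

0.2849


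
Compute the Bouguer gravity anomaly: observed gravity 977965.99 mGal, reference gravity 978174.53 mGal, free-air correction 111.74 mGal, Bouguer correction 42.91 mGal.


BA = g_obs - g_ref + FAC - BC
= 977965.99 - 978174.53 + 111.74 - 42.91
= -139.71 mGal

-139.71


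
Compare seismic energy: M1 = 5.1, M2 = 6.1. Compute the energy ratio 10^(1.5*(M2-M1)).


M2 - M1 = 6.1 - 5.1 = 1.0
1.5 * 1.0 = 1.5
ratio = 10^1.5 = 31.62

31.62


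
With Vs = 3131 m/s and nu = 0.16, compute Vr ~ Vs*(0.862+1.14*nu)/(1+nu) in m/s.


Numerator factor = 0.862 + 1.14*0.16 = 1.0444
Denominator = 1 + 0.16 = 1.16
Vr = 3131 * 1.0444 / 1.16 = 2818.98 m/s

2818.98


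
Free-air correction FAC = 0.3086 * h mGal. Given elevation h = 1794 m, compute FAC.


FAC = 0.3086 * h
= 0.3086 * 1794
= 553.6284 mGal

553.6284


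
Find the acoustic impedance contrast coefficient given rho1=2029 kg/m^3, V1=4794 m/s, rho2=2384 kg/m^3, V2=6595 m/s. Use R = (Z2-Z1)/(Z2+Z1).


Z1 = 2029 * 4794 = 9727026
Z2 = 2384 * 6595 = 15722480
R = (15722480 - 9727026) / (15722480 + 9727026) = 5995454 / 25449506 = 0.2356

0.2356


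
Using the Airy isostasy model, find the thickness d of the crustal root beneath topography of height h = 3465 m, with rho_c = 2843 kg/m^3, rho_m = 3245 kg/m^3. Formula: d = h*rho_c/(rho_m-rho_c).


rho_m - rho_c = 3245 - 2843 = 402
d = 3465 * 2843 / 402
= 9850995 / 402
= 24504.96 m

24504.96


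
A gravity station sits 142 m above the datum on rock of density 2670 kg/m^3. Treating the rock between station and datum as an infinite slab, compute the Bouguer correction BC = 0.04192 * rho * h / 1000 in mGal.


BC = 0.04192 * rho * h / 1000
= 0.04192 * 2670 * 142 / 1000
= 15.8935 mGal

15.8935


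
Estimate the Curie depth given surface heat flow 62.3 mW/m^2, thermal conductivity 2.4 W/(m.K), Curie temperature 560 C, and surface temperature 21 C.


T_Curie - T_surf = 560 - 21 = 539 C
Convert q to W/m^2: 62.3 mW/m^2 = 0.0623 W/m^2
d = 539 * 2.4 / 0.0623 = 20764.04 m

20764.04


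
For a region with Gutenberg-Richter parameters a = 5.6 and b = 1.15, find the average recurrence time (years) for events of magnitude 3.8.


log10(N) = 5.6 - 1.15*3.8 = 1.23
N = 10^1.23 = 16.982437
T = 1/N = 1/16.982437 = 0.0589 years

0.0589


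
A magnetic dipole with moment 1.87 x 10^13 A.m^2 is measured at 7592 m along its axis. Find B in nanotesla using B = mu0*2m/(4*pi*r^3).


m = 1.87 x 10^13 = 18700000000000 A.m^2
2m = 37400000000000 A.m^2
r^3 = 7592^3 = 437591218688
B = (4pi*10^-7) * 37400000000000 / (4*pi * 437591218688) * 1e9
= 46998226.097703 / 5498933431622.5 * 1e9
= 8546.7894 nT

8546.7894


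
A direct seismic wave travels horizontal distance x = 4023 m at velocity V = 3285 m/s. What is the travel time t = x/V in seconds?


t = x / V
= 4023 / 3285
= 1.2247 s

1.2247


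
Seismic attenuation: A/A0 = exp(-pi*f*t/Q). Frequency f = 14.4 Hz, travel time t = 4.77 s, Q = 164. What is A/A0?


pi*f*t/Q = pi*14.4*4.77/164 = 1.315791
A/A0 = exp(-1.315791) = 0.268262

0.268262


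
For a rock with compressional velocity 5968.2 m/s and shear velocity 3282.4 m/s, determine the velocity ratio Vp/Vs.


Vp/Vs = 5968.2 / 3282.4
= 1.8182

1.8182


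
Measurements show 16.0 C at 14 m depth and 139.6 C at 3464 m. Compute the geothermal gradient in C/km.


dT = 139.6 - 16.0 = 123.6 C
dz = 3464 - 14 = 3450 m
gradient = dT/dz * 1000 = 123.6/3450 * 1000 = 35.8261 C/km

35.8261


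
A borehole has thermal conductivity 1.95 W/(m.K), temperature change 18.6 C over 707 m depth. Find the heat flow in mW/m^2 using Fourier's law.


q = k * dT / dz * 1000
= 1.95 * 18.6 / 707 * 1000
= 0.051301 * 1000
= 51.3013 mW/m^2

51.3013


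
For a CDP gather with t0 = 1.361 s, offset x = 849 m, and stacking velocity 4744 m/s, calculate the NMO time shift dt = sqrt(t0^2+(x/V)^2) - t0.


x/Vnmo = 849/4744 = 0.178963
(x/Vnmo)^2 = 0.032028
t0^2 = 1.852321
sqrt(1.852321 + 0.032028) = 1.372716
dt = 1.372716 - 1.361 = 0.011716

0.011716


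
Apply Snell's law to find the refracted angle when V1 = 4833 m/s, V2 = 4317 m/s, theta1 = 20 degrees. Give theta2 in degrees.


sin(theta1) = sin(20 deg) = 0.34202
sin(theta2) = V2/V1 * sin(theta1) = 4317/4833 * 0.34202 = 0.305504
theta2 = arcsin(0.305504) = 17.7885 degrees

17.7885


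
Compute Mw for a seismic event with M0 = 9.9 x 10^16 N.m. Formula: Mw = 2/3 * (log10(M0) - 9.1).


log10(M0) = log10(9.9 x 10^16) = 16.9956
Mw = 2/3 * (16.9956 - 9.1)
= 2/3 * 7.8956
= 5.26

5.26


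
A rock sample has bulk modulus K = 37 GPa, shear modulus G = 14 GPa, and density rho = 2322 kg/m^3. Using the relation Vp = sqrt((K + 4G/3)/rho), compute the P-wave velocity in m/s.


First compute the effective modulus:
K + 4G/3 = 37e9 + 4*14e9/3 = 55666666666.67 Pa
Then divide by density:
55666666666.67 / 2322 = 23973585.9891 Pa/(kg/m^3)
Take the square root:
Vp = sqrt(23973585.9891) = 4896.28 m/s

4896.28


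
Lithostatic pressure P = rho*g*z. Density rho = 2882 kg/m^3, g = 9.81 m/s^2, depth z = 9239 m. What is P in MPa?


P = rho * g * z / 1e6
= 2882 * 9.81 * 9239 / 1e6
= 261208888.38 / 1e6
= 261.2089 MPa

261.2089


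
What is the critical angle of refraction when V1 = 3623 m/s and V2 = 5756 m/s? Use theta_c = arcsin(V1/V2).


V1/V2 = 3623/5756 = 0.62943
theta_c = arcsin(0.62943) = 39.0081 degrees

39.0081


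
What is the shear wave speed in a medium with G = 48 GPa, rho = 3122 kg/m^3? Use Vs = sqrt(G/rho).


Convert G to Pa: G = 48e9 Pa
Compute G/rho = 48e9 / 3122 = 15374759.7694
Vs = sqrt(15374759.7694) = 3921.07 m/s

3921.07


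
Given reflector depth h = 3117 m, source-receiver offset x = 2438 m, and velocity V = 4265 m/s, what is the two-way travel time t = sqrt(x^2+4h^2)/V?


x^2 + 4h^2 = 2438^2 + 4*3117^2 = 5943844 + 38862756 = 44806600
sqrt(44806600) = 6693.7732
t = 6693.7732 / 4265 = 1.5695 s

1.5695


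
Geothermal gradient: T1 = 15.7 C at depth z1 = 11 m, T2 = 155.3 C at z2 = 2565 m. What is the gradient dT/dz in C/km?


dT = 155.3 - 15.7 = 139.6 C
dz = 2565 - 11 = 2554 m
gradient = dT/dz * 1000 = 139.6/2554 * 1000 = 54.6594 C/km

54.6594


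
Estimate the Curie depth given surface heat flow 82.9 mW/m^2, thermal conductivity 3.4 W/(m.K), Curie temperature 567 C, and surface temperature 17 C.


T_Curie - T_surf = 567 - 17 = 550 C
Convert q to W/m^2: 82.9 mW/m^2 = 0.0829 W/m^2
d = 550 * 3.4 / 0.0829 = 22557.3 m

22557.3


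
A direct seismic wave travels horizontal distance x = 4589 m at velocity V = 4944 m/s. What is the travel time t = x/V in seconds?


t = x / V
= 4589 / 4944
= 0.9282 s

0.9282


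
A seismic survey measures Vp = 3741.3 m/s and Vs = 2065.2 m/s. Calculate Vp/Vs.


Vp/Vs = 3741.3 / 2065.2
= 1.8116

1.8116


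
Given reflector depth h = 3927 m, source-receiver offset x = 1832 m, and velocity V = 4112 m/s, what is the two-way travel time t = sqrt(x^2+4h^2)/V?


x^2 + 4h^2 = 1832^2 + 4*3927^2 = 3356224 + 61685316 = 65041540
sqrt(65041540) = 8064.8335
t = 8064.8335 / 4112 = 1.9613 s

1.9613


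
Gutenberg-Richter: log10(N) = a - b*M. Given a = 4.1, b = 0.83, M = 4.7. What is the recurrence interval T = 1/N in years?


log10(N) = 4.1 - 0.83*4.7 = 0.199
N = 10^0.199 = 1.581248
T = 1/N = 1/1.581248 = 0.6324 years

0.6324


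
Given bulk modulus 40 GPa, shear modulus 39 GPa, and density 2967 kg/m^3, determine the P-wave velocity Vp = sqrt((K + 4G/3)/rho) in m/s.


First compute the effective modulus:
K + 4G/3 = 40e9 + 4*39e9/3 = 92000000000.0 Pa
Then divide by density:
92000000000.0 / 2967 = 31007751.938 Pa/(kg/m^3)
Take the square root:
Vp = sqrt(31007751.938) = 5568.46 m/s

5568.46


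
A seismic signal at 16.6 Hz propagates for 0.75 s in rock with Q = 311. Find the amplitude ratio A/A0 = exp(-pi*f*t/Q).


pi*f*t/Q = pi*16.6*0.75/311 = 0.125765
A/A0 = exp(-0.125765) = 0.881822

0.881822


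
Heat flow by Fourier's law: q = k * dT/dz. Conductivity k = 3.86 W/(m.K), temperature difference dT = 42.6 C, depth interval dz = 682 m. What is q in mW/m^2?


q = k * dT / dz * 1000
= 3.86 * 42.6 / 682 * 1000
= 0.241109 * 1000
= 241.1085 mW/m^2

241.1085


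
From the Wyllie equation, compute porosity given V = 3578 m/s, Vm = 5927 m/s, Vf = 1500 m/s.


1/V - 1/Vm = 1/3578 - 1/5927 = 0.00011077
1/Vf - 1/Vm = 1/1500 - 1/5927 = 0.00049795
phi = 0.00011077 / 0.00049795 = 0.2224

0.2224


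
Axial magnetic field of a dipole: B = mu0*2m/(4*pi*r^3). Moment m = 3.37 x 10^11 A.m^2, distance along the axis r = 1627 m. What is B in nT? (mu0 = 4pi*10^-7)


m = 3.37 x 10^11 = 337000000000 A.m^2
2m = 674000000000 A.m^2
r^3 = 1627^3 = 4306878883
B = (4pi*10^-7) * 674000000000 / (4*pi * 4306878883) * 1e9
= 846973.379408 / 54121836234.94 * 1e9
= 15649.3837 nT

15649.3837


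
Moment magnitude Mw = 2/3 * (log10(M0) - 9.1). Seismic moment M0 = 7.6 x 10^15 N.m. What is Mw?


log10(M0) = log10(7.6 x 10^15) = 15.8808
Mw = 2/3 * (15.8808 - 9.1)
= 2/3 * 6.7808
= 4.52

4.52


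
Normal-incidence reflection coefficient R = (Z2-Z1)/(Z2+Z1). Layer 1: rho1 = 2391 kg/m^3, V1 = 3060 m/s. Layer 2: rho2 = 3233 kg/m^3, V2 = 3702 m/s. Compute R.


Z1 = 2391 * 3060 = 7316460
Z2 = 3233 * 3702 = 11968566
R = (11968566 - 7316460) / (11968566 + 7316460) = 4652106 / 19285026 = 0.2412

0.2412


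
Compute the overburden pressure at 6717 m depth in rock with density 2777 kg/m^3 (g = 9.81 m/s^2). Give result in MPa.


P = rho * g * z / 1e6
= 2777 * 9.81 * 6717 / 1e6
= 182986999.29 / 1e6
= 182.987 MPa

182.987


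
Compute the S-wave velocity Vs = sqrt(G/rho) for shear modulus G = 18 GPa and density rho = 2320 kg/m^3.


Convert G to Pa: G = 18e9 Pa
Compute G/rho = 18e9 / 2320 = 7758620.6897
Vs = sqrt(7758620.6897) = 2785.43 m/s

2785.43


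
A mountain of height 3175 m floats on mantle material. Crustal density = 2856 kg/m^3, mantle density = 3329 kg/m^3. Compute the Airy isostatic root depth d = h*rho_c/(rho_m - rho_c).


rho_m - rho_c = 3329 - 2856 = 473
d = 3175 * 2856 / 473
= 9067800 / 473
= 19170.82 m

19170.82


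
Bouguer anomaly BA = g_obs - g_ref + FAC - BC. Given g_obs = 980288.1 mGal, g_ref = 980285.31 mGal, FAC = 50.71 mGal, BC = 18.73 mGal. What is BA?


BA = g_obs - g_ref + FAC - BC
= 980288.1 - 980285.31 + 50.71 - 18.73
= 34.77 mGal

34.77


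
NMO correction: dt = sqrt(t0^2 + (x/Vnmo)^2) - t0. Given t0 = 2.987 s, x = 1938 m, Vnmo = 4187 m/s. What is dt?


x/Vnmo = 1938/4187 = 0.462861
(x/Vnmo)^2 = 0.214241
t0^2 = 8.922169
sqrt(8.922169 + 0.214241) = 3.022649
dt = 3.022649 - 2.987 = 0.035649

0.035649


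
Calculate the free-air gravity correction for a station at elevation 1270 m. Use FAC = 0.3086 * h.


FAC = 0.3086 * h
= 0.3086 * 1270
= 391.922 mGal

391.922


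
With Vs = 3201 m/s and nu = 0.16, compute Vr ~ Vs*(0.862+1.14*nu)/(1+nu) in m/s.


Numerator factor = 0.862 + 1.14*0.16 = 1.0444
Denominator = 1 + 0.16 = 1.16
Vr = 3201 * 1.0444 / 1.16 = 2882.0 m/s

2882.0


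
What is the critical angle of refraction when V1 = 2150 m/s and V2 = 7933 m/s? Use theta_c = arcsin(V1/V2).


V1/V2 = 2150/7933 = 0.27102
theta_c = arcsin(0.27102) = 15.725 degrees

15.725


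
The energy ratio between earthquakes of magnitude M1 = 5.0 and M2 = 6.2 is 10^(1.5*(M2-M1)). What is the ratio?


M2 - M1 = 6.2 - 5.0 = 1.2
1.5 * 1.2 = 1.8
ratio = 10^1.8 = 63.1

63.1


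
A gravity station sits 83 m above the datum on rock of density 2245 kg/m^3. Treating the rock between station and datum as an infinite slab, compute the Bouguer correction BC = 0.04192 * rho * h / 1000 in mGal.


BC = 0.04192 * rho * h / 1000
= 0.04192 * 2245 * 83 / 1000
= 7.8112 mGal

7.8112


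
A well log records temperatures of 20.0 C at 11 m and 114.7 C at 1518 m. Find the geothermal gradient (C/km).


dT = 114.7 - 20.0 = 94.7 C
dz = 1518 - 11 = 1507 m
gradient = dT/dz * 1000 = 94.7/1507 * 1000 = 62.8401 C/km

62.8401


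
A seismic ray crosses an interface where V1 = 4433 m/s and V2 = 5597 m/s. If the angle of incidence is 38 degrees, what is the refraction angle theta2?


sin(theta1) = sin(38 deg) = 0.615661
sin(theta2) = V2/V1 * sin(theta1) = 5597/4433 * 0.615661 = 0.777319
theta2 = arcsin(0.777319) = 51.0158 degrees

51.0158


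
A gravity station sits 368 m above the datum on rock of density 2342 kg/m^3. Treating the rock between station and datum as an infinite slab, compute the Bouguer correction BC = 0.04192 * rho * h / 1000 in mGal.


BC = 0.04192 * rho * h / 1000
= 0.04192 * 2342 * 368 / 1000
= 36.129 mGal

36.129


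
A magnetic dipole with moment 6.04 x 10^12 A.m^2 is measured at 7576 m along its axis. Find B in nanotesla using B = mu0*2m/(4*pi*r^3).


m = 6.04 x 10^12 = 6040000000000 A.m^2
2m = 12080000000000 A.m^2
r^3 = 7576^3 = 434830398976
B = (4pi*10^-7) * 12080000000000 / (4*pi * 434830398976) * 1e9
= 15180175.702146 / 5464239947922.08 * 1e9
= 2778.0946 nT

2778.0946


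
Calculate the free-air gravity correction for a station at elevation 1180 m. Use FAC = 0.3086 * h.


FAC = 0.3086 * h
= 0.3086 * 1180
= 364.148 mGal

364.148


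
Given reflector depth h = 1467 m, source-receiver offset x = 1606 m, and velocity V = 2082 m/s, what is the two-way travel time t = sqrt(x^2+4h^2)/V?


x^2 + 4h^2 = 1606^2 + 4*1467^2 = 2579236 + 8608356 = 11187592
sqrt(11187592) = 3344.7858
t = 3344.7858 / 2082 = 1.6065 s

1.6065


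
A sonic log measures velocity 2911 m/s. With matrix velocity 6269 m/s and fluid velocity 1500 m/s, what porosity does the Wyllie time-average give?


1/V - 1/Vm = 1/2911 - 1/6269 = 0.00018401
1/Vf - 1/Vm = 1/1500 - 1/6269 = 0.00050715
phi = 0.00018401 / 0.00050715 = 0.3628

0.3628


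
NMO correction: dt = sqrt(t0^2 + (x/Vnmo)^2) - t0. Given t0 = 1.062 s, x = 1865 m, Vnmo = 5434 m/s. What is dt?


x/Vnmo = 1865/5434 = 0.343209
(x/Vnmo)^2 = 0.117793
t0^2 = 1.127844
sqrt(1.127844 + 0.117793) = 1.116081
dt = 1.116081 - 1.062 = 0.054081

0.054081


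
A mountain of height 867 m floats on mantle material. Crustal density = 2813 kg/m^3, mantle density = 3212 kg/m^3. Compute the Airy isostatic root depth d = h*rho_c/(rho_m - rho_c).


rho_m - rho_c = 3212 - 2813 = 399
d = 867 * 2813 / 399
= 2438871 / 399
= 6112.46 m

6112.46


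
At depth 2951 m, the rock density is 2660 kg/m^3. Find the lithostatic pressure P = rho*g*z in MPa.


P = rho * g * z / 1e6
= 2660 * 9.81 * 2951 / 1e6
= 77005164.6 / 1e6
= 77.0052 MPa

77.0052


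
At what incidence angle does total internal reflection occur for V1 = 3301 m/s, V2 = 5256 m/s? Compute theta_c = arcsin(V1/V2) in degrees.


V1/V2 = 3301/5256 = 0.628044
theta_c = arcsin(0.628044) = 38.906 degrees

38.906


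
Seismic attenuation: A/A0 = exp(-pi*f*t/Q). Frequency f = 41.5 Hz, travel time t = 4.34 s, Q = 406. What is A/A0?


pi*f*t/Q = pi*41.5*4.34/406 = 1.393675
A/A0 = exp(-1.393675) = 0.248162

0.248162


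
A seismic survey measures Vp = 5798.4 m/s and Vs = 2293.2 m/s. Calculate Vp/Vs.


Vp/Vs = 5798.4 / 2293.2
= 2.5285

2.5285


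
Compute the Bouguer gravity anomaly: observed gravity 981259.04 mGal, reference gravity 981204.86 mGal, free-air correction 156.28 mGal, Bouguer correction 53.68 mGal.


BA = g_obs - g_ref + FAC - BC
= 981259.04 - 981204.86 + 156.28 - 53.68
= 156.78 mGal

156.78


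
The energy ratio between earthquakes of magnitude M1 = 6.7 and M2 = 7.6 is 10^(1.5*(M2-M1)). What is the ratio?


M2 - M1 = 7.6 - 6.7 = 0.9
1.5 * 0.9 = 1.35
ratio = 10^1.35 = 22.39

22.39


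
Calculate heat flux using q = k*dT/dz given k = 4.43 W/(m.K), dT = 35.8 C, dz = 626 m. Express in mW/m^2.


q = k * dT / dz * 1000
= 4.43 * 35.8 / 626 * 1000
= 0.253345 * 1000
= 253.345 mW/m^2

253.345


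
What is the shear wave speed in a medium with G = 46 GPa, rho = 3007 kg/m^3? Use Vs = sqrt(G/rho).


Convert G to Pa: G = 46e9 Pa
Compute G/rho = 46e9 / 3007 = 15297638.8427
Vs = sqrt(15297638.8427) = 3911.22 m/s

3911.22


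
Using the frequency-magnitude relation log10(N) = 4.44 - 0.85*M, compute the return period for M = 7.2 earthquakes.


log10(N) = 4.44 - 0.85*7.2 = -1.68
N = 10^-1.68 = 0.020893
T = 1/N = 1/0.020893 = 47.863 years

47.863


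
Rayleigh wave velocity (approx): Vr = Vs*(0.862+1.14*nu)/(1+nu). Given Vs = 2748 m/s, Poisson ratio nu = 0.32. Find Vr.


Numerator factor = 0.862 + 1.14*0.32 = 1.2268
Denominator = 1 + 0.32 = 1.32
Vr = 2748 * 1.2268 / 1.32 = 2553.97 m/s

2553.97


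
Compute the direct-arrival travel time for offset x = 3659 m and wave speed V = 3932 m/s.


t = x / V
= 3659 / 3932
= 0.9306 s

0.9306


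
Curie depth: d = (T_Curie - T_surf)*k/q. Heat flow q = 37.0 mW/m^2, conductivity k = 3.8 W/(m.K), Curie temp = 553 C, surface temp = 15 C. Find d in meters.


T_Curie - T_surf = 553 - 15 = 538 C
Convert q to W/m^2: 37.0 mW/m^2 = 0.037 W/m^2
d = 538 * 3.8 / 0.037 = 55254.05 m

55254.05


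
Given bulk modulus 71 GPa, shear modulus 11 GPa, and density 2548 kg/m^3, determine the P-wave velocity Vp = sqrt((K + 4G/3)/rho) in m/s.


First compute the effective modulus:
K + 4G/3 = 71e9 + 4*11e9/3 = 85666666666.67 Pa
Then divide by density:
85666666666.67 / 2548 = 33621140.764 Pa/(kg/m^3)
Take the square root:
Vp = sqrt(33621140.764) = 5798.37 m/s

5798.37


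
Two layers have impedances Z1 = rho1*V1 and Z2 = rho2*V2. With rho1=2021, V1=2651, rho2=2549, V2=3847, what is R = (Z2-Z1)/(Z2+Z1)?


Z1 = 2021 * 2651 = 5357671
Z2 = 2549 * 3847 = 9806003
R = (9806003 - 5357671) / (9806003 + 5357671) = 4448332 / 15163674 = 0.2934

0.2934


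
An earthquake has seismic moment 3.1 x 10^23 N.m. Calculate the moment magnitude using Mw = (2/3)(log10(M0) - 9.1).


log10(M0) = log10(3.1 x 10^23) = 23.4914
Mw = 2/3 * (23.4914 - 9.1)
= 2/3 * 14.3914
= 9.59

9.59


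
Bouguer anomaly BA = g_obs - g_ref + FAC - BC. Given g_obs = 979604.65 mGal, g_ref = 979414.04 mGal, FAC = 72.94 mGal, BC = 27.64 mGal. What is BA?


BA = g_obs - g_ref + FAC - BC
= 979604.65 - 979414.04 + 72.94 - 27.64
= 235.91 mGal

235.91


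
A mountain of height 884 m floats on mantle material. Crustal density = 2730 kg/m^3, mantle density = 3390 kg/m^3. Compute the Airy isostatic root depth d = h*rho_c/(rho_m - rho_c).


rho_m - rho_c = 3390 - 2730 = 660
d = 884 * 2730 / 660
= 2413320 / 660
= 3656.55 m

3656.55


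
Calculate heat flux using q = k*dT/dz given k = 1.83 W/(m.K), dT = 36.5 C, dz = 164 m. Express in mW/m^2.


q = k * dT / dz * 1000
= 1.83 * 36.5 / 164 * 1000
= 0.407287 * 1000
= 407.2866 mW/m^2

407.2866


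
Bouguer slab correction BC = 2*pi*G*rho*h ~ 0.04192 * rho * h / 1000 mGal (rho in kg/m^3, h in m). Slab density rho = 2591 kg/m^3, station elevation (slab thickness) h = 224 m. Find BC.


BC = 0.04192 * rho * h / 1000
= 0.04192 * 2591 * 224 / 1000
= 24.3297 mGal

24.3297


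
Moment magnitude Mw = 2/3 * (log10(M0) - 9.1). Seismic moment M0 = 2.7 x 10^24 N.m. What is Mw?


log10(M0) = log10(2.7 x 10^24) = 24.4314
Mw = 2/3 * (24.4314 - 9.1)
= 2/3 * 15.3314
= 10.22

10.22


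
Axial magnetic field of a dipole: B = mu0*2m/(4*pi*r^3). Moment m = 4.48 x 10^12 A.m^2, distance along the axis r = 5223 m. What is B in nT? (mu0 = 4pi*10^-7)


m = 4.48 x 10^12 = 4480000000000 A.m^2
2m = 8960000000000 A.m^2
r^3 = 5223^3 = 142482024567
B = (4pi*10^-7) * 8960000000000 / (4*pi * 142482024567) * 1e9
= 11259468.070466 / 1790481926593.15 * 1e9
= 6288.5126 nT

6288.5126


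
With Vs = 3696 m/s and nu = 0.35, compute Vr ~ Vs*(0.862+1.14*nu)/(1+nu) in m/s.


Numerator factor = 0.862 + 1.14*0.35 = 1.261
Denominator = 1 + 0.35 = 1.35
Vr = 3696 * 1.261 / 1.35 = 3452.34 m/s

3452.34


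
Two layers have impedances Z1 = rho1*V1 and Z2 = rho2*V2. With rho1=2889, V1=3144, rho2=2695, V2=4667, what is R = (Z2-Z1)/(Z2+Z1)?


Z1 = 2889 * 3144 = 9083016
Z2 = 2695 * 4667 = 12577565
R = (12577565 - 9083016) / (12577565 + 9083016) = 3494549 / 21660581 = 0.1613

0.1613


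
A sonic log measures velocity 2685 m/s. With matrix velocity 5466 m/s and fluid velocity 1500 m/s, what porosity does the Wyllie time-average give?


1/V - 1/Vm = 1/2685 - 1/5466 = 0.00018949
1/Vf - 1/Vm = 1/1500 - 1/5466 = 0.00048372
phi = 0.00018949 / 0.00048372 = 0.3917

0.3917


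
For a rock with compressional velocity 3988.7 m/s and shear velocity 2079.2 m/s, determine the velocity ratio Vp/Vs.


Vp/Vs = 3988.7 / 2079.2
= 1.9184

1.9184


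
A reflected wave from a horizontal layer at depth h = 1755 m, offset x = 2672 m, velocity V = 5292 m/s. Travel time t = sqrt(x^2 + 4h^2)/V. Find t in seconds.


x^2 + 4h^2 = 2672^2 + 4*1755^2 = 7139584 + 12320100 = 19459684
sqrt(19459684) = 4411.3132
t = 4411.3132 / 5292 = 0.8336 s

0.8336


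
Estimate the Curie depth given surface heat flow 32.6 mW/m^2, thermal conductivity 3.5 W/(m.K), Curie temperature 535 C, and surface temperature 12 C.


T_Curie - T_surf = 535 - 12 = 523 C
Convert q to W/m^2: 32.6 mW/m^2 = 0.0326 W/m^2
d = 523 * 3.5 / 0.0326 = 56150.31 m

56150.31


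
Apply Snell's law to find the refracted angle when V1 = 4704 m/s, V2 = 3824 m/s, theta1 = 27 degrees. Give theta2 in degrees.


sin(theta1) = sin(27 deg) = 0.45399
sin(theta2) = V2/V1 * sin(theta1) = 3824/4704 * 0.45399 = 0.36906
theta2 = arcsin(0.36906) = 21.6577 degrees

21.6577


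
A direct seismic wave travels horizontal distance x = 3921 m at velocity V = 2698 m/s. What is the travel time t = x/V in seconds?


t = x / V
= 3921 / 2698
= 1.4533 s

1.4533


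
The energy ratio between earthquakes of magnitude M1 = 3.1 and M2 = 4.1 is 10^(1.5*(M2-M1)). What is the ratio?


M2 - M1 = 4.1 - 3.1 = 1.0
1.5 * 1.0 = 1.5
ratio = 10^1.5 = 31.62

31.62


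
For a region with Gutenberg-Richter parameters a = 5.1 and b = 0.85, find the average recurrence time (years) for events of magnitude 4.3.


log10(N) = 5.1 - 0.85*4.3 = 1.445
N = 10^1.445 = 27.861212
T = 1/N = 1/27.861212 = 0.0359 years

0.0359


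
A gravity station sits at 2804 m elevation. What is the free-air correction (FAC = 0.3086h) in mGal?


FAC = 0.3086 * h
= 0.3086 * 2804
= 865.3144 mGal

865.3144


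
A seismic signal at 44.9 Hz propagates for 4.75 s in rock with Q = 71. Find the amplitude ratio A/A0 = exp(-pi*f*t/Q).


pi*f*t/Q = pi*44.9*4.75/71 = 9.436946
A/A0 = exp(-9.436946) = 8e-05

8.000000e-05


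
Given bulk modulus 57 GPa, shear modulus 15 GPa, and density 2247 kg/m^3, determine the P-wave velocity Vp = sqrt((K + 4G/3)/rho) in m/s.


First compute the effective modulus:
K + 4G/3 = 57e9 + 4*15e9/3 = 77000000000.0 Pa
Then divide by density:
77000000000.0 / 2247 = 34267912.7726 Pa/(kg/m^3)
Take the square root:
Vp = sqrt(34267912.7726) = 5853.88 m/s

5853.88


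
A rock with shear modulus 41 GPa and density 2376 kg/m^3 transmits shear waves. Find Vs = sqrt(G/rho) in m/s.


Convert G to Pa: G = 41e9 Pa
Compute G/rho = 41e9 / 2376 = 17255892.2559
Vs = sqrt(17255892.2559) = 4154.02 m/s

4154.02


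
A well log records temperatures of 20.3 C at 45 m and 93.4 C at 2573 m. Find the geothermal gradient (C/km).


dT = 93.4 - 20.3 = 73.1 C
dz = 2573 - 45 = 2528 m
gradient = dT/dz * 1000 = 73.1/2528 * 1000 = 28.9161 C/km

28.9161


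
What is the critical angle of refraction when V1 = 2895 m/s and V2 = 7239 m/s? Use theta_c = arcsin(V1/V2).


V1/V2 = 2895/7239 = 0.399917
theta_c = arcsin(0.399917) = 23.573 degrees

23.573


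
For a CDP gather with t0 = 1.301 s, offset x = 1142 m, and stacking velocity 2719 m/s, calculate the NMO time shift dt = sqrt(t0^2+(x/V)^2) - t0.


x/Vnmo = 1142/2719 = 0.420007
(x/Vnmo)^2 = 0.176406
t0^2 = 1.692601
sqrt(1.692601 + 0.176406) = 1.367116
dt = 1.367116 - 1.301 = 0.066116

0.066116


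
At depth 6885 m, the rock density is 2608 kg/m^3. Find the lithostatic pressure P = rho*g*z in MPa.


P = rho * g * z / 1e6
= 2608 * 9.81 * 6885 / 1e6
= 176149144.8 / 1e6
= 176.1491 MPa

176.1491


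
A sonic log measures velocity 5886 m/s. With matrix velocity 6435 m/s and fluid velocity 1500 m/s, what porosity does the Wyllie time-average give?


1/V - 1/Vm = 1/5886 - 1/6435 = 1.449e-05
1/Vf - 1/Vm = 1/1500 - 1/6435 = 0.00051127
phi = 1.449e-05 / 0.00051127 = 0.0284

0.0284


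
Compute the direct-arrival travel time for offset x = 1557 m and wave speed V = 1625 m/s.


t = x / V
= 1557 / 1625
= 0.9582 s

0.9582


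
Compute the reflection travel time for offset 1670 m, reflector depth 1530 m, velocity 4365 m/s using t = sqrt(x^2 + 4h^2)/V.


x^2 + 4h^2 = 1670^2 + 4*1530^2 = 2788900 + 9363600 = 12152500
sqrt(12152500) = 3486.0436
t = 3486.0436 / 4365 = 0.7986 s

0.7986


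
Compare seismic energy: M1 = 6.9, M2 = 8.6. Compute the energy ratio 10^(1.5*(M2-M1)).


M2 - M1 = 8.6 - 6.9 = 1.7
1.5 * 1.7 = 2.55
ratio = 10^2.55 = 354.81

354.81


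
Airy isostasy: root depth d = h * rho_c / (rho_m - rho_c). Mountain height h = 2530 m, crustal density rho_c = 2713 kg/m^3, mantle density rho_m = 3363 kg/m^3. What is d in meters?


rho_m - rho_c = 3363 - 2713 = 650
d = 2530 * 2713 / 650
= 6863890 / 650
= 10559.83 m

10559.83
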